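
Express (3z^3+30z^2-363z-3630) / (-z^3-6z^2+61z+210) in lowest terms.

Apply the Euclidean algorithm:
  3z^3+30z^2-363z-3630 = (-3)(-z^3-6z^2+61z+210) + (12z^2-180z-3000)
  -z^3-6z^2+61z+210 = (-(1/12)z-7/4)(12z^2-180z-3000) + (-504z-5040)
  12z^2-180z-3000 = (-(1/42)z+25/42)(-504z-5040) + (0)
Last nonzero remainder: -504z-5040. Dividing through by -504 gives the monic gcd z+10.
Cancel z+10 from numerator and denominator to get the reduced form.

(-3z^2+363)/(z^2-4z-21)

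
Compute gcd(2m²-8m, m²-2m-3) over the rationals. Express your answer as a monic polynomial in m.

1

Repeated division with remainder:
  2m²-8m = (2)(m²-2m-3) + (-4m+6)
  m²-2m-3 = (-(1/4)m+1/8)(-4m+6) + (-15/4)
  -4m+6 = ((16/15)m-8/5)(-15/4) + (0)
The last nonzero remainder is the constant -15/4, so the polynomials are coprime and gcd = 1.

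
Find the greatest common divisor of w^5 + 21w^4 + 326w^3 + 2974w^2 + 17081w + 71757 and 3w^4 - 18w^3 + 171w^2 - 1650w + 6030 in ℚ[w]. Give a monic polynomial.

w^2 + 4w + 67

Euclidean algorithm in ℚ[w]:
  w^5 + 21w^4 + 326w^3 + 2974w^2 + 17081w + 71757 = ((1/3)w + 9)(3w^4 - 18w^3 + 171w^2 - 1650w + 6030) + (431w^3 + 1985w^2 + 29921w + 17487)
  3w^4 - 18w^3 + 171w^2 - 1650w + 6030 = ((3/431)w - 13713/185761)(431w^3 + 1985w^2 + 29921w + 17487) + ((20297583/185761)w^2 + (81190332/185761)w + 1359938061/185761)
  431w^3 + 1985w^2 + 29921w + 17487 = ((80062991/20297583)w + 5387069/2255287)((20297583/185761)w^2 + (81190332/185761)w + 1359938061/185761) + (0)
Last nonzero remainder: (20297583/185761)w^2 + (81190332/185761)w + 1359938061/185761. Dividing through by 20297583/185761 gives the monic gcd w^2 + 4w + 67.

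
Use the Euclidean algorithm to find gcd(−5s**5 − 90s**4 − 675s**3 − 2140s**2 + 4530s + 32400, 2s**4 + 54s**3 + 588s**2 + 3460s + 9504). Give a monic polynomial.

Repeated division with remainder:
  −5s**5 − 90s**4 − 675s**3 − 2140s**2 + 4530s + 32400 = (−(5/2)s + 45/2)(2s**4 + 54s**3 + 588s**2 + 3460s + 9504) + (−420s**3 − 6720s**2 − 49560s − 181440)
  2s**4 + 54s**3 + 588s**2 + 3460s + 9504 = (−(1/210)s − 11/210)(−420s**3 − 6720s**2 − 49560s − 181440) + (0)
Last nonzero remainder: −420s**3 − 6720s**2 − 49560s − 181440. Dividing through by −420 gives the monic gcd s**3 + 16s**2 + 118s + 432.

s**3 + 16s**2 + 118s + 432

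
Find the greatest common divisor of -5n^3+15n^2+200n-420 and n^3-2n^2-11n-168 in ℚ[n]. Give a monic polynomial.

Euclidean algorithm in ℚ[n]:
  -5n^3+15n^2+200n-420 = (-5)(n^3-2n^2-11n-168) + (5n^2+145n-1260)
  n^3-2n^2-11n-168 = ((1/5)n-31/5)(5n^2+145n-1260) + (1140n-7980)
  5n^2+145n-1260 = ((1/228)n+3/19)(1140n-7980) + (0)
Last nonzero remainder: 1140n-7980. Dividing through by 1140 gives the monic gcd n-7.

n-7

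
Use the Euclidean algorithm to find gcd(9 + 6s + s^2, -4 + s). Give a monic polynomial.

By polynomial division,
  s^2 + 6s + 9 = (s + 10)(s - 4) + (49)
  s - 4 = ((1/49)s - 4/49)(49) + (0)
The last nonzero remainder is the constant 49, so the polynomials are coprime and gcd = 1.

1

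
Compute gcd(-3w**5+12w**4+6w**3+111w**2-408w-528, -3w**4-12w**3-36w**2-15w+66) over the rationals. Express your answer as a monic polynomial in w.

By polynomial division,
  -3w**5+12w**4+6w**3+111w**2-408w-528 = (w-8)(-3w**4-12w**3-36w**2-15w+66) + (-54w**3-162w**2-594w)
  -3w**4-12w**3-36w**2-15w+66 = ((1/18)w+1/18)(-54w**3-162w**2-594w) + (6w**2+18w+66)
  -54w**3-162w**2-594w = (-9w)(6w**2+18w+66) + (0)
Last nonzero remainder: 6w**2+18w+66. Dividing through by 6 gives the monic gcd w**2+3w+11.

w**2+3w+11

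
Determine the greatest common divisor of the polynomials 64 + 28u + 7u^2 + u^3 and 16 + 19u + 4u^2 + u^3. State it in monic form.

16 + 3u + u^2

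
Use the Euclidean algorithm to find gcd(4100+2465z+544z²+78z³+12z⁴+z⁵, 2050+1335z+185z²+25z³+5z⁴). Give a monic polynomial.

Repeated division with remainder:
  z⁵+12z⁴+78z³+544z²+2465z+4100 = ((1/5)z+7/5)(5z⁴+25z³+185z²+1335z+2050) + (6z³+18z²+186z+1230)
  5z⁴+25z³+185z²+1335z+2050 = ((5/6)z+5/3)(6z³+18z²+186z+1230) + (0)
Last nonzero remainder: 6z³+18z²+186z+1230. Dividing through by 6 gives the monic gcd z³+3z²+31z+205.

205+31z+3z²+z³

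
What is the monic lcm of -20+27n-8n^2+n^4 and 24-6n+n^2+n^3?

Repeated division with remainder:
  n^4-8n^2+27n-20 = (n-1)(n^3+n^2-6n+24) + (-n^2-3n+4)
  n^3+n^2-6n+24 = (-n+2)(-n^2-3n+4) + (4n+16)
  -n^2-3n+4 = (-(1/4)n+1/4)(4n+16) + (0)
Last nonzero remainder: 4n+16. Dividing through by 4 gives the monic gcd n+4.
Then lcm(f, g) = f·g / gcd(f, g); expanding and making the result monic gives the answer.

-120+222n-149n^2+51n^3-2n^4-3n^5+n^6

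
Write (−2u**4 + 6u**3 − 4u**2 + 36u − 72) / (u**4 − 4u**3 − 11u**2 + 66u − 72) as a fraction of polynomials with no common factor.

Repeated division with remainder:
  −2u**4 + 6u**3 − 4u**2 + 36u − 72 = (−2)(u**4 − 4u**3 − 11u**2 + 66u − 72) + (−2u**3 − 26u**2 + 168u − 216)
  u**4 − 4u**3 − 11u**2 + 66u − 72 = (−(1/2)u + 17/2)(−2u**3 − 26u**2 + 168u − 216) + (294u**2 − 1470u + 1764)
  −2u**3 − 26u**2 + 168u − 216 = (−(1/147)u − 6/49)(294u**2 − 1470u + 1764) + (0)
Last nonzero remainder: 294u**2 − 1470u + 1764. Dividing through by 294 gives the monic gcd u**2 − 5u + 6.
Cancel u**2 − 5u + 6 from numerator and denominator to get the reduced form.

(−2u**2 − 4u − 12)/(u**2 + u − 12)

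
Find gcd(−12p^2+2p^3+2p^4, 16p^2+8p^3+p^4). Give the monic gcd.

Euclidean algorithm in ℚ[p]:
  2p^4+2p^3−12p^2 = (2)(p^4+8p^3+16p^2) + (−14p^3−44p^2)
  p^4+8p^3+16p^2 = (−(1/14)p−17/49)(−14p^3−44p^2) + ((36/49)p^2)
  −14p^3−44p^2 = (−(343/18)p−539/9)((36/49)p^2) + (0)
Last nonzero remainder: (36/49)p^2. Dividing through by 36/49 gives the monic gcd p^2.

p^2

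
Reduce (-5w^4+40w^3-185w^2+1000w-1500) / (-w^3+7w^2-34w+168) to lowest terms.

Apply the Euclidean algorithm:
  -5w^4+40w^3-185w^2+1000w-1500 = (5w-5)(-w^3+7w^2-34w+168) + (20w^2-10w-660)
  -w^3+7w^2-34w+168 = (-(1/20)w+13/40)(20w^2-10w-660) + (-(255/4)w+765/2)
  20w^2-10w-660 = (-(16/51)w-88/51)(-(255/4)w+765/2) + (0)
Last nonzero remainder: -(255/4)w+765/2. Dividing through by -255/4 gives the monic gcd w-6.
Cancel w-6 from numerator and denominator to get the reduced form.

(5w^3-10w^2+125w-250)/(w^2-w+28)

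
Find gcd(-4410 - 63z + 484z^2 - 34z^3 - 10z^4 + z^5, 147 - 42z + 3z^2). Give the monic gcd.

49 - 14z + z^2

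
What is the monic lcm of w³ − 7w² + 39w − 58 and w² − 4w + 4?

w⁴ − 9w³ + 53w² − 136w + 116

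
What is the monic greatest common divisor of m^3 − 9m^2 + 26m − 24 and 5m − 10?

m − 2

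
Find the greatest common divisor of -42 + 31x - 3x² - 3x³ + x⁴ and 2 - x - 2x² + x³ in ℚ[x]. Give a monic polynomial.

Repeated division with remainder:
  x⁴ - 3x³ - 3x² + 31x - 42 = (x - 1)(x³ - 2x² - x + 2) + (-4x² + 28x - 40)
  x³ - 2x² - x + 2 = (-(1/4)x - 5/4)(-4x² + 28x - 40) + (24x - 48)
  -4x² + 28x - 40 = (-(1/6)x + 5/6)(24x - 48) + (0)
Last nonzero remainder: 24x - 48. Dividing through by 24 gives the monic gcd x - 2.

-2 + x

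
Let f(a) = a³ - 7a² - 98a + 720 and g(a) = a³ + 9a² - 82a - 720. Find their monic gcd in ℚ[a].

a² + a - 90

Repeated division with remainder:
  a³ - 7a² - 98a + 720 = (a³ + 9a² - 82a - 720) + (-16a² - 16a + 1440)
  a³ + 9a² - 82a - 720 = (-(1/16)a - 1/2)(-16a² - 16a + 1440) + (0)
Last nonzero remainder: -16a² - 16a + 1440. Dividing through by -16 gives the monic gcd a² + a - 90.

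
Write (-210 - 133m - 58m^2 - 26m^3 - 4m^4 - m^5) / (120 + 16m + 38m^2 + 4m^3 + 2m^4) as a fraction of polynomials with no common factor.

Apply the Euclidean algorithm:
  -m^5 - 4m^4 - 26m^3 - 58m^2 - 133m - 210 = (-(1/2)m - 1)(2m^4 + 4m^3 + 38m^2 + 16m + 120) + (-3m^3 - 12m^2 - 57m - 90)
  2m^4 + 4m^3 + 38m^2 + 16m + 120 = (-(2/3)m + 4/3)(-3m^3 - 12m^2 - 57m - 90) + (16m^2 + 32m + 240)
  -3m^3 - 12m^2 - 57m - 90 = (-(3/16)m - 3/8)(16m^2 + 32m + 240) + (0)
Last nonzero remainder: 16m^2 + 32m + 240. Dividing through by 16 gives the monic gcd m^2 + 2m + 15.
Cancel m^2 + 2m + 15 from numerator and denominator to get the reduced form.

(-14 - 7m - 2m^2 - m^3)/(8 + 2m^2)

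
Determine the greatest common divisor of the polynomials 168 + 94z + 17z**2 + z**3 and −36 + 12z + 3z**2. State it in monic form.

By polynomial division,
  z**3 + 17z**2 + 94z + 168 = ((1/3)z + 13/3)(3z**2 + 12z − 36) + (54z + 324)
  3z**2 + 12z − 36 = ((1/18)z − 1/9)(54z + 324) + (0)
Last nonzero remainder: 54z + 324. Dividing through by 54 gives the monic gcd z + 6.

6 + z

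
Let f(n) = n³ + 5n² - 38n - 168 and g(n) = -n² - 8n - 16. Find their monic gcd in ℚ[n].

Euclidean algorithm in ℚ[n]:
  n³ + 5n² - 38n - 168 = (-n + 3)(-n² - 8n - 16) + (-30n - 120)
  -n² - 8n - 16 = ((1/30)n + 2/15)(-30n - 120) + (0)
Last nonzero remainder: -30n - 120. Dividing through by -30 gives the monic gcd n + 4.

n + 4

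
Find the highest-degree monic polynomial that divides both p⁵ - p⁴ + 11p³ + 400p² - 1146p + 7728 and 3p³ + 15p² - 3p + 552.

p³ + 5p² - p + 184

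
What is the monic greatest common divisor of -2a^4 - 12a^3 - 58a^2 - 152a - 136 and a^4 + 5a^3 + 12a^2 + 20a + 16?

a^2 + 4a + 4

Euclidean algorithm in ℚ[a]:
  -2a^4 - 12a^3 - 58a^2 - 152a - 136 = (-2)(a^4 + 5a^3 + 12a^2 + 20a + 16) + (-2a^3 - 34a^2 - 112a - 104)
  a^4 + 5a^3 + 12a^2 + 20a + 16 = (-(1/2)a + 6)(-2a^3 - 34a^2 - 112a - 104) + (160a^2 + 640a + 640)
  -2a^3 - 34a^2 - 112a - 104 = (-(1/80)a - 13/80)(160a^2 + 640a + 640) + (0)
Last nonzero remainder: 160a^2 + 640a + 640. Dividing through by 160 gives the monic gcd a^2 + 4a + 4.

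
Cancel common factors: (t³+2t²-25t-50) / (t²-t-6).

Apply the Euclidean algorithm:
  t³+2t²-25t-50 = (t+3)(t²-t-6) + (-16t-32)
  t²-t-6 = (-(1/16)t+3/16)(-16t-32) + (0)
Last nonzero remainder: -16t-32. Dividing through by -16 gives the monic gcd t+2.
Cancel t+2 from numerator and denominator to get the reduced form.

(t²-25)/(t-3)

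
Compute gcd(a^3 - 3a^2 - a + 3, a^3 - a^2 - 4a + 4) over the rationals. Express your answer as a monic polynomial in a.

a - 1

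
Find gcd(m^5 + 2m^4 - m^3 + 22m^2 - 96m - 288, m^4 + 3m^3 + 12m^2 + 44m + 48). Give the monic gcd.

m^3 + m^2 + 10m + 24

Repeated division with remainder:
  m^5 + 2m^4 - m^3 + 22m^2 - 96m - 288 = (m - 1)(m^4 + 3m^3 + 12m^2 + 44m + 48) + (-10m^3 - 10m^2 - 100m - 240)
  m^4 + 3m^3 + 12m^2 + 44m + 48 = (-(1/10)m - 1/5)(-10m^3 - 10m^2 - 100m - 240) + (0)
Last nonzero remainder: -10m^3 - 10m^2 - 100m - 240. Dividing through by -10 gives the monic gcd m^3 + m^2 + 10m + 24.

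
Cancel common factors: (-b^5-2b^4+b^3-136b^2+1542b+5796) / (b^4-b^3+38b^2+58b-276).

(-b^2-b+42)/(b-2)

Apply the Euclidean algorithm:
  -b^5-2b^4+b^3-136b^2+1542b+5796 = (-b-3)(b^4-b^3+38b^2+58b-276) + (36b^3+36b^2+1440b+4968)
  b^4-b^3+38b^2+58b-276 = ((1/36)b-1/18)(36b^3+36b^2+1440b+4968) + (0)
Last nonzero remainder: 36b^3+36b^2+1440b+4968. Dividing through by 36 gives the monic gcd b^3+b^2+40b+138.
Cancel b^3+b^2+40b+138 from numerator and denominator to get the reduced form.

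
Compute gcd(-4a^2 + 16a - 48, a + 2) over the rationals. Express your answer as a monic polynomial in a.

Repeated division with remainder:
  -4a^2 + 16a - 48 = (-4a + 24)(a + 2) + (-96)
  a + 2 = (-(1/96)a - 1/48)(-96) + (0)
The last nonzero remainder is the constant -96, so the polynomials are coprime and gcd = 1.

1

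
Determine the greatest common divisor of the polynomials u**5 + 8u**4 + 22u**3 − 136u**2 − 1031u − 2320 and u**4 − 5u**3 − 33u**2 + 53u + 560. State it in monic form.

Repeated division with remainder:
  u**5 + 8u**4 + 22u**3 − 136u**2 − 1031u − 2320 = (u + 13)(u**4 − 5u**3 − 33u**2 + 53u + 560) + (120u**3 + 240u**2 − 2280u − 9600)
  u**4 − 5u**3 − 33u**2 + 53u + 560 = ((1/120)u − 7/120)(120u**3 + 240u**2 − 2280u − 9600) + (0)
Last nonzero remainder: 120u**3 + 240u**2 − 2280u − 9600. Dividing through by 120 gives the monic gcd u**3 + 2u**2 − 19u − 80.

u**3 + 2u**2 − 19u − 80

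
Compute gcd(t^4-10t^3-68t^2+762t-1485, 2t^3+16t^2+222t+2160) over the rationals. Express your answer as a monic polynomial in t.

t+9

Repeated division with remainder:
  t^4-10t^3-68t^2+762t-1485 = ((1/2)t-9)(2t^3+16t^2+222t+2160) + (-35t^2+1680t+17955)
  2t^3+16t^2+222t+2160 = (-(2/35)t-16/5)(-35t^2+1680t+17955) + (6624t+59616)
  -35t^2+1680t+17955 = (-(35/6624)t+665/2208)(6624t+59616) + (0)
Last nonzero remainder: 6624t+59616. Dividing through by 6624 gives the monic gcd t+9.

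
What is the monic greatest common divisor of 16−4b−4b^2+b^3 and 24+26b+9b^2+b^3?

2+b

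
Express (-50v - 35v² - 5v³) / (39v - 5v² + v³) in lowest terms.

By polynomial division,
  -5v³ - 35v² - 50v = (-5)(v³ - 5v² + 39v) + (-60v² + 145v)
  v³ - 5v² + 39v = (-(1/60)v + 31/720)(-60v² + 145v) + ((4717/144)v)
  -60v² + 145v = (-(8640/4717)v + 20880/4717)((4717/144)v) + (0)
Last nonzero remainder: (4717/144)v. Dividing through by 4717/144 gives the monic gcd v.
Cancel v from numerator and denominator to get the reduced form.

(-50 - 35v - 5v²)/(39 - 5v + v²)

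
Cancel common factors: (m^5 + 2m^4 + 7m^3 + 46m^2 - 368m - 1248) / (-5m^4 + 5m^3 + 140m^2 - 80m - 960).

(-m^2 + m - 26)/(5m - 20)

Repeated division with remainder:
  m^5 + 2m^4 + 7m^3 + 46m^2 - 368m - 1248 = (-(1/5)m - 3/5)(-5m^4 + 5m^3 + 140m^2 - 80m - 960) + (38m^3 + 114m^2 - 608m - 1824)
  -5m^4 + 5m^3 + 140m^2 - 80m - 960 = (-(5/38)m + 10/19)(38m^3 + 114m^2 - 608m - 1824) + (0)
Last nonzero remainder: 38m^3 + 114m^2 - 608m - 1824. Dividing through by 38 gives the monic gcd m^3 + 3m^2 - 16m - 48.
Cancel m^3 + 3m^2 - 16m - 48 from numerator and denominator to get the reduced form.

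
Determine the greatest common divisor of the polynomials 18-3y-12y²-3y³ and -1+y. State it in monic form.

-1+y

Apply the Euclidean algorithm:
  -3y³-12y²-3y+18 = (-3y²-15y-18)(y-1) + (0)
The last nonzero remainder y-1 is already monic.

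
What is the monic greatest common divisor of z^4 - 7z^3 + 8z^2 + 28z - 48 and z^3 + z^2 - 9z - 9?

Repeated division with remainder:
  z^4 - 7z^3 + 8z^2 + 28z - 48 = (z - 8)(z^3 + z^2 - 9z - 9) + (25z^2 - 35z - 120)
  z^3 + z^2 - 9z - 9 = ((1/25)z + 12/125)(25z^2 - 35z - 120) + (-(21/25)z + 63/25)
  25z^2 - 35z - 120 = (-(625/21)z - 1000/21)(-(21/25)z + 63/25) + (0)
Last nonzero remainder: -(21/25)z + 63/25. Dividing through by -21/25 gives the monic gcd z - 3.

z - 3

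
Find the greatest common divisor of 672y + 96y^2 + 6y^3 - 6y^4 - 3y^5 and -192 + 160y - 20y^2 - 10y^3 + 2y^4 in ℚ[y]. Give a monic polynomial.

-16 + y^2

Apply the Euclidean algorithm:
  -3y^5 - 6y^4 + 6y^3 + 96y^2 + 672y = (-(3/2)y - 21/2)(2y^4 - 10y^3 - 20y^2 + 160y - 192) + (-129y^3 + 126y^2 + 2064y - 2016)
  2y^4 - 10y^3 - 20y^2 + 160y - 192 = (-(2/129)y + 346/5547)(-129y^3 + 126y^2 + 2064y - 2016) + ((7656/1849)y^2 - 122496/1849)
  -129y^3 + 126y^2 + 2064y - 2016 = (-(79507/2552)y + 38829/1276)((7656/1849)y^2 - 122496/1849) + (0)
Last nonzero remainder: (7656/1849)y^2 - 122496/1849. Dividing through by 7656/1849 gives the monic gcd y^2 - 16.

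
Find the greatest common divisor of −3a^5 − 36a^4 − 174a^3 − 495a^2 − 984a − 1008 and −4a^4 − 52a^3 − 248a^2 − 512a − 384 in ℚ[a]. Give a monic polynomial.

a^3 + 11a^2 + 40a + 48

By polynomial division,
  −3a^5 − 36a^4 − 174a^3 − 495a^2 − 984a − 1008 = ((3/4)a − 3/4)(−4a^4 − 52a^3 − 248a^2 − 512a − 384) + (−27a^3 − 297a^2 − 1080a − 1296)
  −4a^4 − 52a^3 − 248a^2 − 512a − 384 = ((4/27)a + 8/27)(−27a^3 − 297a^2 − 1080a − 1296) + (0)
Last nonzero remainder: −27a^3 − 297a^2 − 1080a − 1296. Dividing through by −27 gives the monic gcd a^3 + 11a^2 + 40a + 48.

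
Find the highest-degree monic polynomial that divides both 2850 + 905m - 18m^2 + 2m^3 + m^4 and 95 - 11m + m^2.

95 - 11m + m^2

Repeated division with remainder:
  m^4 + 2m^3 - 18m^2 + 905m + 2850 = (m^2 + 13m + 30)(m^2 - 11m + 95) + (0)
The last nonzero remainder m^2 - 11m + 95 is already monic.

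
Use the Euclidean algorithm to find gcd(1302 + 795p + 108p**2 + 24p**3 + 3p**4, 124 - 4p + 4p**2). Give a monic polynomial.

31 - p + p**2

Apply the Euclidean algorithm:
  3p**4 + 24p**3 + 108p**2 + 795p + 1302 = ((3/4)p**2 + (27/4)p + 21/2)(4p**2 - 4p + 124) + (0)
Last nonzero remainder: 4p**2 - 4p + 124. Dividing through by 4 gives the monic gcd p**2 - p + 31.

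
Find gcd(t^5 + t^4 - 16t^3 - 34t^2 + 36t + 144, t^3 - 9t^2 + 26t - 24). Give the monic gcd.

Euclidean algorithm in ℚ[t]:
  t^5 + t^4 - 16t^3 - 34t^2 + 36t + 144 = (t^2 + 10t + 48)(t^3 - 9t^2 + 26t - 24) + (162t^2 - 972t + 1296)
  t^3 - 9t^2 + 26t - 24 = ((1/162)t - 1/54)(162t^2 - 972t + 1296) + (0)
Last nonzero remainder: 162t^2 - 972t + 1296. Dividing through by 162 gives the monic gcd t^2 - 6t + 8.

t^2 - 6t + 8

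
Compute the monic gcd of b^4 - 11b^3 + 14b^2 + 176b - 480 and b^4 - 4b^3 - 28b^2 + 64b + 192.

b^3 - 6b^2 - 16b + 96

Apply the Euclidean algorithm:
  b^4 - 11b^3 + 14b^2 + 176b - 480 = (b^4 - 4b^3 - 28b^2 + 64b + 192) + (-7b^3 + 42b^2 + 112b - 672)
  b^4 - 4b^3 - 28b^2 + 64b + 192 = (-(1/7)b - 2/7)(-7b^3 + 42b^2 + 112b - 672) + (0)
Last nonzero remainder: -7b^3 + 42b^2 + 112b - 672. Dividing through by -7 gives the monic gcd b^3 - 6b^2 - 16b + 96.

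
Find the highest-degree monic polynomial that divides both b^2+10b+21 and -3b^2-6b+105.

Apply the Euclidean algorithm:
  b^2+10b+21 = (-1/3)(-3b^2-6b+105) + (8b+56)
  -3b^2-6b+105 = (-(3/8)b+15/8)(8b+56) + (0)
Last nonzero remainder: 8b+56. Dividing through by 8 gives the monic gcd b+7.

b+7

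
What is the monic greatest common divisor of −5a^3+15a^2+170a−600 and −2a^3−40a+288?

a−4

Euclidean algorithm in ℚ[a]:
  −5a^3+15a^2+170a−600 = (5/2)(−2a^3−40a+288) + (15a^2+270a−1320)
  −2a^3−40a+288 = (−(2/15)a+12/5)(15a^2+270a−1320) + (−864a+3456)
  15a^2+270a−1320 = (−(5/288)a−55/144)(−864a+3456) + (0)
Last nonzero remainder: −864a+3456. Dividing through by −864 gives the monic gcd a−4.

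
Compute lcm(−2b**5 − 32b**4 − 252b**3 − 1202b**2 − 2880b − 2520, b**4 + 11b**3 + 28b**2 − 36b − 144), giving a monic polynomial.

Euclidean algorithm in ℚ[b]:
  −2b**5 − 32b**4 − 252b**3 − 1202b**2 − 2880b − 2520 = (−2b − 10)(b**4 + 11b**3 + 28b**2 − 36b − 144) + (−86b**3 − 994b**2 − 3528b − 3960)
  b**4 + 11b**3 + 28b**2 − 36b − 144 = (−(1/86)b + 12/1849)(−86b**3 − 994b**2 − 3528b − 3960) + (−(12152/1849)b**2 − (109368/1849)b − 218736/1849)
  −86b**3 − 994b**2 − 3528b − 3960 = ((79507/6076)b + 101695/3038)(−(12152/1849)b**2 − (109368/1849)b − 218736/1849) + (0)
Last nonzero remainder: −(12152/1849)b**2 − (109368/1849)b − 218736/1849. Dividing through by −12152/1849 gives the monic gcd b**2 + 9b + 18.
Then lcm(f, g) = f·g / gcd(f, g); expanding and making the result monic gives the answer.

b**7 + 18b**6 + 150b**5 + 725b**4 + 1634b**3 − 668b**2 − 9000b − 10080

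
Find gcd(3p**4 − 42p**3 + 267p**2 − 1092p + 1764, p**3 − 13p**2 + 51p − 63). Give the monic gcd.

p**2 − 10p + 21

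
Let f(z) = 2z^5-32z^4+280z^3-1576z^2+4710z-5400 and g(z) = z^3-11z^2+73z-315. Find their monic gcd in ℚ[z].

Euclidean algorithm in ℚ[z]:
  2z^5-32z^4+280z^3-1576z^2+4710z-5400 = (2z^2-10z+24)(z^3-11z^2+73z-315) + (48z^2-192z+2160)
  z^3-11z^2+73z-315 = ((1/48)z-7/48)(48z^2-192z+2160) + (0)
Last nonzero remainder: 48z^2-192z+2160. Dividing through by 48 gives the monic gcd z^2-4z+45.

z^2-4z+45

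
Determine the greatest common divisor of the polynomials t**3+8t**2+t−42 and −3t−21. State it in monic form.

t+7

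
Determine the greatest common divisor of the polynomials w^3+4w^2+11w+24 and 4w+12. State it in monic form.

By polynomial division,
  w^3+4w^2+11w+24 = ((1/4)w^2+(1/4)w+2)(4w+12) + (0)
Last nonzero remainder: 4w+12. Dividing through by 4 gives the monic gcd w+3.

w+3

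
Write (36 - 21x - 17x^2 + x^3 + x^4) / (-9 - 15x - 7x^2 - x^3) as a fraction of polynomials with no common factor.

(-4 + 5x - x^2)/(1 + x)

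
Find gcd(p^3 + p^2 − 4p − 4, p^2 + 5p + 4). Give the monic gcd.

p + 1

Euclidean algorithm in ℚ[p]:
  p^3 + p^2 − 4p − 4 = (p − 4)(p^2 + 5p + 4) + (12p + 12)
  p^2 + 5p + 4 = ((1/12)p + 1/3)(12p + 12) + (0)
Last nonzero remainder: 12p + 12. Dividing through by 12 gives the monic gcd p + 1.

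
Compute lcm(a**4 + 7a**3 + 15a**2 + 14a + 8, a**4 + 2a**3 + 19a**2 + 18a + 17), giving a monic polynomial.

a**6 + 8a**5 + 39a**4 + 148a**3 + 277a**2 + 246a + 136

Apply the Euclidean algorithm:
  a**4 + 7a**3 + 15a**2 + 14a + 8 = (a**4 + 2a**3 + 19a**2 + 18a + 17) + (5a**3 - 4a**2 - 4a - 9)
  a**4 + 2a**3 + 19a**2 + 18a + 17 = ((1/5)a + 14/25)(5a**3 - 4a**2 - 4a - 9) + ((551/25)a**2 + (551/25)a + 551/25)
  5a**3 - 4a**2 - 4a - 9 = ((125/551)a - 225/551)((551/25)a**2 + (551/25)a + 551/25) + (0)
Last nonzero remainder: (551/25)a**2 + (551/25)a + 551/25. Dividing through by 551/25 gives the monic gcd a**2 + a + 1.
Then lcm(f, g) = f·g / gcd(f, g); expanding and making the result monic gives the answer.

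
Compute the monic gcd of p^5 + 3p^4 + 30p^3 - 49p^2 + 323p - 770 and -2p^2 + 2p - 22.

p^2 - p + 11

Repeated division with remainder:
  p^5 + 3p^4 + 30p^3 - 49p^2 + 323p - 770 = (-(1/2)p^3 - 2p^2 - (23/2)p + 35)(-2p^2 + 2p - 22) + (0)
Last nonzero remainder: -2p^2 + 2p - 22. Dividing through by -2 gives the monic gcd p^2 - p + 11.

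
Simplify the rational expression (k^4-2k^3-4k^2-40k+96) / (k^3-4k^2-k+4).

Euclidean algorithm in ℚ[k]:
  k^4-2k^3-4k^2-40k+96 = (k+2)(k^3-4k^2-k+4) + (5k^2-42k+88)
  k^3-4k^2-k+4 = ((1/5)k+22/25)(5k^2-42k+88) + ((459/25)k-1836/25)
  5k^2-42k+88 = ((125/459)k-550/459)((459/25)k-1836/25) + (0)
Last nonzero remainder: (459/25)k-1836/25. Dividing through by 459/25 gives the monic gcd k-4.
Cancel k-4 from numerator and denominator to get the reduced form.

(k^3+2k^2+4k-24)/(k^2-1)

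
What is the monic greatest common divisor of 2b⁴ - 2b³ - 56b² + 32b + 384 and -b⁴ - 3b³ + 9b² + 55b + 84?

b² - b - 12

Euclidean algorithm in ℚ[b]:
  2b⁴ - 2b³ - 56b² + 32b + 384 = (-2)(-b⁴ - 3b³ + 9b² + 55b + 84) + (-8b³ - 38b² + 142b + 552)
  -b⁴ - 3b³ + 9b² + 55b + 84 = ((1/8)b - 7/32)(-8b³ - 38b² + 142b + 552) + (-(273/16)b² + (273/16)b + 819/4)
  -8b³ - 38b² + 142b + 552 = ((128/273)b + 736/273)(-(273/16)b² + (273/16)b + 819/4) + (0)
Last nonzero remainder: -(273/16)b² + (273/16)b + 819/4. Dividing through by -273/16 gives the monic gcd b² - b - 12.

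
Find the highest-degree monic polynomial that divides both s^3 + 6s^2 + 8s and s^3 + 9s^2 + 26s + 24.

s^2 + 6s + 8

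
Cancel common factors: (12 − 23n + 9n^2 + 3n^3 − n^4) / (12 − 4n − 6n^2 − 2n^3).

Apply the Euclidean algorithm:
  −n^4 + 3n^3 + 9n^2 − 23n + 12 = ((1/2)n − 3)(−2n^3 − 6n^2 − 4n + 12) + (−7n^2 − 41n + 48)
  −2n^3 − 6n^2 − 4n + 12 = ((2/7)n − 40/49)(−7n^2 − 41n + 48) + (−(2508/49)n + 2508/49)
  −7n^2 − 41n + 48 = ((343/2508)n + 196/209)(−(2508/49)n + 2508/49) + (0)
Last nonzero remainder: −(2508/49)n + 2508/49. Dividing through by −2508/49 gives the monic gcd n − 1.
Cancel n − 1 from numerator and denominator to get the reduced form.

(12 − 11n − 2n^2 + n^3)/(12 + 8n + 2n^2)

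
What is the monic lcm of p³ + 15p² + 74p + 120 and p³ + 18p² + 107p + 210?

p⁴ + 22p³ + 179p² + 638p + 840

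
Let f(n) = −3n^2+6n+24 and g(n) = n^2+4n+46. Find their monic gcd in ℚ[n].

Repeated division with remainder:
  −3n^2+6n+24 = (−3)(n^2+4n+46) + (18n+162)
  n^2+4n+46 = ((1/18)n−5/18)(18n+162) + (91)
  18n+162 = ((18/91)n+162/91)(91) + (0)
The last nonzero remainder is the constant 91, so the polynomials are coprime and gcd = 1.

1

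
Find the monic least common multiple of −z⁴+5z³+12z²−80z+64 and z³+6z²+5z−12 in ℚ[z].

Euclidean algorithm in ℚ[z]:
  −z⁴+5z³+12z²−80z+64 = (−z+11)(z³+6z²+5z−12) + (−49z²−147z+196)
  z³+6z²+5z−12 = (−(1/49)z−3/49)(−49z²−147z+196) + (0)
Last nonzero remainder: −49z²−147z+196. Dividing through by −49 gives the monic gcd z²+3z−4.
Then lcm(f, g) = f·g / gcd(f, g); expanding and making the result monic gives the answer.

z⁵−2z⁴−27z³+44z²+176z−192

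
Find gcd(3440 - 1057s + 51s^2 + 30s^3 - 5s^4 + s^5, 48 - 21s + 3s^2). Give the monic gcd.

16 - 7s + s^2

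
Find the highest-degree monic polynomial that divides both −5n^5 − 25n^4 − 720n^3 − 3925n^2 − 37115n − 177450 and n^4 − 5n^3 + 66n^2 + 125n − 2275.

n^3 + 66n + 455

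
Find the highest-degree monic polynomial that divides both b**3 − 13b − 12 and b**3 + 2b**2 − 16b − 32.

b − 4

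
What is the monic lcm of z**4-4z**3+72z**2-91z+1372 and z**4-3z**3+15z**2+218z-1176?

Apply the Euclidean algorithm:
  z**4-4z**3+72z**2-91z+1372 = (z**4-3z**3+15z**2+218z-1176) + (-z**3+57z**2-309z+2548)
  z**4-3z**3+15z**2+218z-1176 = (-z-54)(-z**3+57z**2-309z+2548) + (2784z**2-13920z+136416)
  -z**3+57z**2-309z+2548 = (-(1/2784)z+13/696)(2784z**2-13920z+136416) + (0)
Last nonzero remainder: 2784z**2-13920z+136416. Dividing through by 2784 gives the monic gcd z**2-5z+49.
Then lcm(f, g) = f·g / gcd(f, g); expanding and making the result monic gives the answer.

z**6-2z**5+40z**4+149z**3-538z**2+4928z-32928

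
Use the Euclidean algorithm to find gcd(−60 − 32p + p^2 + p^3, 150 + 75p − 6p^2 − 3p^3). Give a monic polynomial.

10 + 7p + p^2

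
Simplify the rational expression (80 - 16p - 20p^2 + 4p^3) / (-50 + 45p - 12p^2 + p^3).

By polynomial division,
  4p^3 - 20p^2 - 16p + 80 = (4)(p^3 - 12p^2 + 45p - 50) + (28p^2 - 196p + 280)
  p^3 - 12p^2 + 45p - 50 = ((1/28)p - 5/28)(28p^2 - 196p + 280) + (0)
Last nonzero remainder: 28p^2 - 196p + 280. Dividing through by 28 gives the monic gcd p^2 - 7p + 10.
Cancel p^2 - 7p + 10 from numerator and denominator to get the reduced form.

(8 + 4p)/(-5 + p)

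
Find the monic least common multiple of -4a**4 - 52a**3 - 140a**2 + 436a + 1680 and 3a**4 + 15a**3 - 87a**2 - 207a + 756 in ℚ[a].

a**5 + 10a**4 - 4a**3 - 214a**2 - 93a + 1260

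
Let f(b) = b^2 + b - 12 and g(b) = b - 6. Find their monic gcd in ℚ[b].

1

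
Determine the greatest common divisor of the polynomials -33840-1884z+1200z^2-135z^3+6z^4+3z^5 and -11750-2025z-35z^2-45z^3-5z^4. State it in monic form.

Repeated division with remainder:
  3z^5+6z^4-135z^3+1200z^2-1884z-33840 = (-(3/5)z+21/5)(-5z^4-45z^3-35z^2-2025z-11750) + (33z^3+132z^2-429z+15510)
  -5z^4-45z^3-35z^2-2025z-11750 = (-(5/33)z-25/33)(33z^3+132z^2-429z+15510) + (0)
Last nonzero remainder: 33z^3+132z^2-429z+15510. Dividing through by 33 gives the monic gcd z^3+4z^2-13z+470.

470-13z+4z^2+z^3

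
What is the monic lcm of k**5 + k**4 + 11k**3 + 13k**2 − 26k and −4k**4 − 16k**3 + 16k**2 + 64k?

k**7 + 3k**6 + 5k**5 + 27k**4 − 88k**3 − 156k**2 + 208k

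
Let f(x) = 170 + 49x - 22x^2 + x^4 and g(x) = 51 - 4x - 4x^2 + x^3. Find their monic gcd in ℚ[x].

Euclidean algorithm in ℚ[x]:
  x^4 - 22x^2 + 49x + 170 = (x + 4)(x^3 - 4x^2 - 4x + 51) + (-2x^2 + 14x - 34)
  x^3 - 4x^2 - 4x + 51 = (-(1/2)x - 3/2)(-2x^2 + 14x - 34) + (0)
Last nonzero remainder: -2x^2 + 14x - 34. Dividing through by -2 gives the monic gcd x^2 - 7x + 17.

17 - 7x + x^2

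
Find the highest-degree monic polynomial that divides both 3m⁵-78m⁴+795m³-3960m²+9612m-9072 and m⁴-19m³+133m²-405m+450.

m²-9m+18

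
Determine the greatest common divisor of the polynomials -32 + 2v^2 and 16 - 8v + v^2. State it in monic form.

-4 + v

Repeated division with remainder:
  2v^2 - 32 = (2)(v^2 - 8v + 16) + (16v - 64)
  v^2 - 8v + 16 = ((1/16)v - 1/4)(16v - 64) + (0)
Last nonzero remainder: 16v - 64. Dividing through by 16 gives the monic gcd v - 4.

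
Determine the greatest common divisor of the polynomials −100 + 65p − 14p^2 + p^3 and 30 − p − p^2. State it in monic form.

Euclidean algorithm in ℚ[p]:
  p^3 − 14p^2 + 65p − 100 = (−p + 15)(−p^2 − p + 30) + (110p − 550)
  −p^2 − p + 30 = (−(1/110)p − 3/55)(110p − 550) + (0)
Last nonzero remainder: 110p − 550. Dividing through by 110 gives the monic gcd p − 5.

−5 + p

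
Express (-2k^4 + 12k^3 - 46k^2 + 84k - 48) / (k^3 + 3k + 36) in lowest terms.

(-2k^2 + 6k - 4)/(k + 3)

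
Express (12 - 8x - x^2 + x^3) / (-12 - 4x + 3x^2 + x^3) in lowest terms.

Euclidean algorithm in ℚ[x]:
  x^3 - x^2 - 8x + 12 = (x^3 + 3x^2 - 4x - 12) + (-4x^2 - 4x + 24)
  x^3 + 3x^2 - 4x - 12 = (-(1/4)x - 1/2)(-4x^2 - 4x + 24) + (0)
Last nonzero remainder: -4x^2 - 4x + 24. Dividing through by -4 gives the monic gcd x^2 + x - 6.
Cancel x^2 + x - 6 from numerator and denominator to get the reduced form.

(-2 + x)/(2 + x)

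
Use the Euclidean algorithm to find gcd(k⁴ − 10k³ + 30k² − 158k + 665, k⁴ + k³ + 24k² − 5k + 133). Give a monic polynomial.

Apply the Euclidean algorithm:
  k⁴ − 10k³ + 30k² − 158k + 665 = (k⁴ + k³ + 24k² − 5k + 133) + (−11k³ + 6k² − 153k + 532)
  k⁴ + k³ + 24k² − 5k + 133 = (−(1/11)k − 17/121)(−11k³ + 6k² − 153k + 532) + ((1323/121)k² + (2646/121)k + 25137/121)
  −11k³ + 6k² − 153k + 532 = (−(1331/1323)k + 484/189)((1323/121)k² + (2646/121)k + 25137/121) + (0)
Last nonzero remainder: (1323/121)k² + (2646/121)k + 25137/121. Dividing through by 1323/121 gives the monic gcd k² + 2k + 19.

k² + 2k + 19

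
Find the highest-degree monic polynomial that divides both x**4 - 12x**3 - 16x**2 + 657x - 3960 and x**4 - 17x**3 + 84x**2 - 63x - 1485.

Repeated division with remainder:
  x**4 - 12x**3 - 16x**2 + 657x - 3960 = (x**4 - 17x**3 + 84x**2 - 63x - 1485) + (5x**3 - 100x**2 + 720x - 2475)
  x**4 - 17x**3 + 84x**2 - 63x - 1485 = ((1/5)x + 3/5)(5x**3 - 100x**2 + 720x - 2475) + (0)
Last nonzero remainder: 5x**3 - 100x**2 + 720x - 2475. Dividing through by 5 gives the monic gcd x**3 - 20x**2 + 144x - 495.

x**3 - 20x**2 + 144x - 495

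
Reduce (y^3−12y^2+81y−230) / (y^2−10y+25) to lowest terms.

(y^2−7y+46)/(y−5)

By polynomial division,
  y^3−12y^2+81y−230 = (y−2)(y^2−10y+25) + (36y−180)
  y^2−10y+25 = ((1/36)y−5/36)(36y−180) + (0)
Last nonzero remainder: 36y−180. Dividing through by 36 gives the monic gcd y−5.
Cancel y−5 from numerator and denominator to get the reduced form.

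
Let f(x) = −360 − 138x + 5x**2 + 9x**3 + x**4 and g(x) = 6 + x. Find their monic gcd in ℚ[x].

6 + x

Apply the Euclidean algorithm:
  x**4 + 9x**3 + 5x**2 − 138x − 360 = (x**3 + 3x**2 − 13x − 60)(x + 6) + (0)
The last nonzero remainder x + 6 is already monic.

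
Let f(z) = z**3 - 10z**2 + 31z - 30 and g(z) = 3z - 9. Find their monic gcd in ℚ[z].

z - 3

Repeated division with remainder:
  z**3 - 10z**2 + 31z - 30 = ((1/3)z**2 - (7/3)z + 10/3)(3z - 9) + (0)
Last nonzero remainder: 3z - 9. Dividing through by 3 gives the monic gcd z - 3.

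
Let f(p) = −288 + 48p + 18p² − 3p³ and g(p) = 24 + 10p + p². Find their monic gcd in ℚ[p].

4 + p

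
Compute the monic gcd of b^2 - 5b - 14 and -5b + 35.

b - 7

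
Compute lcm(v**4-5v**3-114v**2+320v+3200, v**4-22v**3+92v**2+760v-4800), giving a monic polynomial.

Apply the Euclidean algorithm:
  v**4-5v**3-114v**2+320v+3200 = (v**4-22v**3+92v**2+760v-4800) + (17v**3-206v**2-440v+8000)
  v**4-22v**3+92v**2+760v-4800 = ((1/17)v-168/289)(17v**3-206v**2-440v+8000) + (-(540/289)v**2+(9720/289)v-43200/289)
  17v**3-206v**2-440v+8000 = (-(4913/540)v-1445/27)(-(540/289)v**2+(9720/289)v-43200/289) + (0)
Last nonzero remainder: -(540/289)v**2+(9720/289)v-43200/289. Dividing through by -540/289 gives the monic gcd v**2-18v+80.
Then lcm(f, g) = f·g / gcd(f, g); expanding and making the result monic gives the answer.

v**6-9v**5-154v**4+1076v**3+8760v**2-32000v-192000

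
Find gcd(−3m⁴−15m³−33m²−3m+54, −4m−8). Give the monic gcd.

m+2

By polynomial division,
  −3m⁴−15m³−33m²−3m+54 = ((3/4)m³+(9/4)m²+(15/4)m−27/4)(−4m−8) + (0)
Last nonzero remainder: −4m−8. Dividing through by −4 gives the monic gcd m+2.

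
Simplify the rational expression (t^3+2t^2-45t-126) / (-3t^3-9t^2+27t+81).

(-t^2+t+42)/(3t^2-27)

Apply the Euclidean algorithm:
  t^3+2t^2-45t-126 = (-1/3)(-3t^3-9t^2+27t+81) + (-t^2-36t-99)
  -3t^3-9t^2+27t+81 = (3t-99)(-t^2-36t-99) + (-3240t-9720)
  -t^2-36t-99 = ((1/3240)t+11/1080)(-3240t-9720) + (0)
Last nonzero remainder: -3240t-9720. Dividing through by -3240 gives the monic gcd t+3.
Cancel t+3 from numerator and denominator to get the reduced form.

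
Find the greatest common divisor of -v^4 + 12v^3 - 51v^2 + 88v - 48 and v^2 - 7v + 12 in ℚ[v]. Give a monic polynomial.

Apply the Euclidean algorithm:
  -v^4 + 12v^3 - 51v^2 + 88v - 48 = (-v^2 + 5v - 4)(v^2 - 7v + 12) + (0)
The last nonzero remainder v^2 - 7v + 12 is already monic.

v^2 - 7v + 12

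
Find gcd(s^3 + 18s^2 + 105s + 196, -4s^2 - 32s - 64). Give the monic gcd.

Repeated division with remainder:
  s^3 + 18s^2 + 105s + 196 = (-(1/4)s - 5/2)(-4s^2 - 32s - 64) + (9s + 36)
  -4s^2 - 32s - 64 = (-(4/9)s - 16/9)(9s + 36) + (0)
Last nonzero remainder: 9s + 36. Dividing through by 9 gives the monic gcd s + 4.

s + 4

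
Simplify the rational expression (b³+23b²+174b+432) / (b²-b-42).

By polynomial division,
  b³+23b²+174b+432 = (b+24)(b²-b-42) + (240b+1440)
  b²-b-42 = ((1/240)b-7/240)(240b+1440) + (0)
Last nonzero remainder: 240b+1440. Dividing through by 240 gives the monic gcd b+6.
Cancel b+6 from numerator and denominator to get the reduced form.

(b²+17b+72)/(b-7)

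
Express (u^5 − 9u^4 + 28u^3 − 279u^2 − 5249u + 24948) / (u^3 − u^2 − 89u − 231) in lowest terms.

(u^3 − 5u^2 + 85u − 324)/(u + 3)

By polynomial division,
  u^5 − 9u^4 + 28u^3 − 279u^2 − 5249u + 24948 = (u^2 − 8u + 109)(u^3 − u^2 − 89u − 231) + (−651u^2 + 2604u + 50127)
  u^3 − u^2 − 89u − 231 = (−(1/651)u − 1/217)(−651u^2 + 2604u + 50127) + (0)
Last nonzero remainder: −651u^2 + 2604u + 50127. Dividing through by −651 gives the monic gcd u^2 − 4u − 77.
Cancel u^2 − 4u − 77 from numerator and denominator to get the reduced form.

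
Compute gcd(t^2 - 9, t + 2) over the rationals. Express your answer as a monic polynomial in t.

Repeated division with remainder:
  t^2 - 9 = (t - 2)(t + 2) + (-5)
  t + 2 = (-(1/5)t - 2/5)(-5) + (0)
The last nonzero remainder is the constant -5, so the polynomials are coprime and gcd = 1.

1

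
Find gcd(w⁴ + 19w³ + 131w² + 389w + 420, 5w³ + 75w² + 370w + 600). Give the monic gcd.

Apply the Euclidean algorithm:
  w⁴ + 19w³ + 131w² + 389w + 420 = ((1/5)w + 4/5)(5w³ + 75w² + 370w + 600) + (-3w² - 27w - 60)
  5w³ + 75w² + 370w + 600 = (-(5/3)w - 10)(-3w² - 27w - 60) + (0)
Last nonzero remainder: -3w² - 27w - 60. Dividing through by -3 gives the monic gcd w² + 9w + 20.

w² + 9w + 20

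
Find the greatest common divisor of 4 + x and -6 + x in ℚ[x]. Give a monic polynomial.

1

Repeated division with remainder:
  x + 4 = (x - 6) + (10)
  x - 6 = ((1/10)x - 3/5)(10) + (0)
The last nonzero remainder is the constant 10, so the polynomials are coprime and gcd = 1.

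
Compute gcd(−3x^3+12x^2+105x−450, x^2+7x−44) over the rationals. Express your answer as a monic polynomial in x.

Repeated division with remainder:
  −3x^3+12x^2+105x−450 = (−3x+33)(x^2+7x−44) + (−258x+1002)
  x^2+7x−44 = (−(1/258)x−78/1849)(−258x+1002) + (−3200/1849)
  −258x+1002 = ((238521/1600)x−926349/1600)(−3200/1849) + (0)
The last nonzero remainder is the constant −3200/1849, so the polynomials are coprime and gcd = 1.

1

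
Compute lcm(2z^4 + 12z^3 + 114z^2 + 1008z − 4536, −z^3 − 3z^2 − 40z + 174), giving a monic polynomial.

By polynomial division,
  2z^4 + 12z^3 + 114z^2 + 1008z − 4536 = (−2z − 6)(−z^3 − 3z^2 − 40z + 174) + (16z^2 + 1116z − 3492)
  −z^3 − 3z^2 − 40z + 174 = (−(1/16)z + 267/64)(16z^2 + 1116z − 3492) + (−(78625/16)z + 235875/16)
  16z^2 + 1116z − 3492 = (−(256/78625)z − 18624/78625)(−(78625/16)z + 235875/16) + (0)
Last nonzero remainder: −(78625/16)z + 235875/16. Dividing through by −78625/16 gives the monic gcd z − 3.
Then lcm(f, g) = f·g / gcd(f, g); expanding and making the result monic gives the answer.

z^6 + 12z^5 + 151z^4 + 1194z^3 + 4062z^2 + 15624z − 131544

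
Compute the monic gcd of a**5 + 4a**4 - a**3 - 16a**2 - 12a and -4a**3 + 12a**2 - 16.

Apply the Euclidean algorithm:
  a**5 + 4a**4 - a**3 - 16a**2 - 12a = (-(1/4)a**2 - (7/4)a - 5)(-4a**3 + 12a**2 - 16) + (40a**2 - 40a - 80)
  -4a**3 + 12a**2 - 16 = (-(1/10)a + 1/5)(40a**2 - 40a - 80) + (0)
Last nonzero remainder: 40a**2 - 40a - 80. Dividing through by 40 gives the monic gcd a**2 - a - 2.

a**2 - a - 2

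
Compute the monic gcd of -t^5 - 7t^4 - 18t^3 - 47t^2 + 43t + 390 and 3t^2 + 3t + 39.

t^2 + t + 13

Repeated division with remainder:
  -t^5 - 7t^4 - 18t^3 - 47t^2 + 43t + 390 = (-(1/3)t^3 - 2t^2 + (1/3)t + 10)(3t^2 + 3t + 39) + (0)
Last nonzero remainder: 3t^2 + 3t + 39. Dividing through by 3 gives the monic gcd t^2 + t + 13.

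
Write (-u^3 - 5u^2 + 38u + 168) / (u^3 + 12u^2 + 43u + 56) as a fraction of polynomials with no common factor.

(-u^2 + 2u + 24)/(u^2 + 5u + 8)

By polynomial division,
  -u^3 - 5u^2 + 38u + 168 = (-1)(u^3 + 12u^2 + 43u + 56) + (7u^2 + 81u + 224)
  u^3 + 12u^2 + 43u + 56 = ((1/7)u + 3/49)(7u^2 + 81u + 224) + ((296/49)u + 296/7)
  7u^2 + 81u + 224 = ((343/296)u + 196/37)((296/49)u + 296/7) + (0)
Last nonzero remainder: (296/49)u + 296/7. Dividing through by 296/49 gives the monic gcd u + 7.
Cancel u + 7 from numerator and denominator to get the reduced form.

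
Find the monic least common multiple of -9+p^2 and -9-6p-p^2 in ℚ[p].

-27-9p+3p^2+p^3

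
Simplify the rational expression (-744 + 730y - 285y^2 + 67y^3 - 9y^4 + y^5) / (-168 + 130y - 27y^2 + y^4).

By polynomial division,
  y^5 - 9y^4 + 67y^3 - 285y^2 + 730y - 744 = (y - 9)(y^4 - 27y^2 + 130y - 168) + (94y^3 - 658y^2 + 2068y - 2256)
  y^4 - 27y^2 + 130y - 168 = ((1/94)y + 7/94)(94y^3 - 658y^2 + 2068y - 2256) + (0)
Last nonzero remainder: 94y^3 - 658y^2 + 2068y - 2256. Dividing through by 94 gives the monic gcd y^3 - 7y^2 + 22y - 24.
Cancel y^3 - 7y^2 + 22y - 24 from numerator and denominator to get the reduced form.

(31 - 2y + y^2)/(7 + y)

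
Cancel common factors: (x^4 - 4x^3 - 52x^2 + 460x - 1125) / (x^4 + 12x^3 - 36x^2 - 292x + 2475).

(x - 5)/(x + 11)

Euclidean algorithm in ℚ[x]:
  x^4 - 4x^3 - 52x^2 + 460x - 1125 = (x^4 + 12x^3 - 36x^2 - 292x + 2475) + (-16x^3 - 16x^2 + 752x - 3600)
  x^4 + 12x^3 - 36x^2 - 292x + 2475 = (-(1/16)x - 11/16)(-16x^3 - 16x^2 + 752x - 3600) + (0)
Last nonzero remainder: -16x^3 - 16x^2 + 752x - 3600. Dividing through by -16 gives the monic gcd x^3 + x^2 - 47x + 225.
Cancel x^3 + x^2 - 47x + 225 from numerator and denominator to get the reduced form.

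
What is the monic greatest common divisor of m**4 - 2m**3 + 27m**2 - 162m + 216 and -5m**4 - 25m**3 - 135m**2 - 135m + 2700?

m**3 + 27m - 108

By polynomial division,
  m**4 - 2m**3 + 27m**2 - 162m + 216 = (-1/5)(-5m**4 - 25m**3 - 135m**2 - 135m + 2700) + (-7m**3 - 189m + 756)
  -5m**4 - 25m**3 - 135m**2 - 135m + 2700 = ((5/7)m + 25/7)(-7m**3 - 189m + 756) + (0)
Last nonzero remainder: -7m**3 - 189m + 756. Dividing through by -7 gives the monic gcd m**3 + 27m - 108.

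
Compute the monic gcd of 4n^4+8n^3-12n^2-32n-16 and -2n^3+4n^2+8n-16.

n^2-4

By polynomial division,
  4n^4+8n^3-12n^2-32n-16 = (-2n-8)(-2n^3+4n^2+8n-16) + (36n^2-144)
  -2n^3+4n^2+8n-16 = (-(1/18)n+1/9)(36n^2-144) + (0)
Last nonzero remainder: 36n^2-144. Dividing through by 36 gives the monic gcd n^2-4.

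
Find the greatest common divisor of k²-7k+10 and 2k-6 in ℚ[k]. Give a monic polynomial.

1

Apply the Euclidean algorithm:
  k²-7k+10 = ((1/2)k-2)(2k-6) + (-2)
  2k-6 = (-k+3)(-2) + (0)
The last nonzero remainder is the constant -2, so the polynomials are coprime and gcd = 1.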